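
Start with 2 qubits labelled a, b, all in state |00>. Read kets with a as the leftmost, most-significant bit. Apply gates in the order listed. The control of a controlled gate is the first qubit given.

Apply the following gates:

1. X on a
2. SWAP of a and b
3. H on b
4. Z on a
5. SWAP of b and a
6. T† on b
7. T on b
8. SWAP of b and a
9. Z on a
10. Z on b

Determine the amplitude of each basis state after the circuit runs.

The final amplitudes are sqrt(2)/2 on |00>, sqrt(2)/2 on |01>, 0 on |10>, 0 on |11>.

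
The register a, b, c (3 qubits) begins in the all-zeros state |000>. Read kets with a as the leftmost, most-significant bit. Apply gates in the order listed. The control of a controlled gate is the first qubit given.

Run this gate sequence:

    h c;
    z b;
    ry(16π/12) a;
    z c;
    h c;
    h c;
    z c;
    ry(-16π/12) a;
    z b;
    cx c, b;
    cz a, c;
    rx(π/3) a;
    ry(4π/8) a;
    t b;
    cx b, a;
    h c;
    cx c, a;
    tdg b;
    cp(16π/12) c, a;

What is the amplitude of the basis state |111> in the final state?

The final state's coefficient on |111> equals (sqrt(6) - sqrt(2)*I)*exp(I*pi/3)/8. Key observation: the block from step 2 through step 9 cancels to the identity and can be dropped.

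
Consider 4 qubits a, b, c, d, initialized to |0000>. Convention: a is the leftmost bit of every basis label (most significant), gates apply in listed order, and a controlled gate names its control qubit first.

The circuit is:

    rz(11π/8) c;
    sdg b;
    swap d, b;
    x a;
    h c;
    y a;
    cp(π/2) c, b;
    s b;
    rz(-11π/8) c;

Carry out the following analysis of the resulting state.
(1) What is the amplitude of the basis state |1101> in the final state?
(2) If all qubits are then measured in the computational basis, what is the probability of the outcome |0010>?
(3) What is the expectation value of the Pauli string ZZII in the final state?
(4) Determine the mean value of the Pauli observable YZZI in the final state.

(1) The final state's coefficient on |1101> equals 0.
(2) The probability of measuring |0010> is 1/2.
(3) In the final state, ZZII has expectation 1.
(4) In the final state, YZZI has expectation 0.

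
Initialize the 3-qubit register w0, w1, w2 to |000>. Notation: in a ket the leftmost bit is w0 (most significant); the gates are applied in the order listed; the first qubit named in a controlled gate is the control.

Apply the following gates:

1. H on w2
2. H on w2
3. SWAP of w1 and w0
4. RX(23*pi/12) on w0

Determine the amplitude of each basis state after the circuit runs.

After the circuit, the state carries amplitude -sqrt(3*sqrt(2) + 6)/4 - sqrt(2 - sqrt(2))/4 on |000>, -I*sqrt(sqrt(2) + 2)/4 + I*sqrt(6 - 3*sqrt(2))/4 on |100>, and 0 on every other basis state. Key observation: the block from step 1 through step 2 cancels to the identity and can be dropped.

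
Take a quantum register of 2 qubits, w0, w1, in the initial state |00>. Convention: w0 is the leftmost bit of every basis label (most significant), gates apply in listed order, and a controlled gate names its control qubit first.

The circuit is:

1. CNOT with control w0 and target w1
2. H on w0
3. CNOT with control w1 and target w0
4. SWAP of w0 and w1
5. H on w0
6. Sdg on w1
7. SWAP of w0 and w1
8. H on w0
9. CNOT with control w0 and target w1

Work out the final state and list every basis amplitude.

After the circuit, the state carries amplitude sqrt(2)*(1 - I)/4 on |00>, sqrt(2)*(1 - I)/4 on |01>, sqrt(2)*(1 + I)/4 on |10>, sqrt(2)*(1 + I)/4 on |11>.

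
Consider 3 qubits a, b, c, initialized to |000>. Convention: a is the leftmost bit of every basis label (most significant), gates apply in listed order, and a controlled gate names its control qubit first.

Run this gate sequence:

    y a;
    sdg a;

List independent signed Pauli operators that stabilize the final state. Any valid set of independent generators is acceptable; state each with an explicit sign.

The final state is stabilized by the group generated by -ZII, +IZI, +IIZ; other independent generating sets are equally valid.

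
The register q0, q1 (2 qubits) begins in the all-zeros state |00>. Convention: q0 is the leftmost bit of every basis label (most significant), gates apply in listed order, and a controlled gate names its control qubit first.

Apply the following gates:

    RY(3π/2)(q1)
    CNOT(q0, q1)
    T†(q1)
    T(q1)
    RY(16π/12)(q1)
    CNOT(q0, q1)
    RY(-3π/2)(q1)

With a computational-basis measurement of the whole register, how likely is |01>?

A full measurement returns |01> with probability 3/4.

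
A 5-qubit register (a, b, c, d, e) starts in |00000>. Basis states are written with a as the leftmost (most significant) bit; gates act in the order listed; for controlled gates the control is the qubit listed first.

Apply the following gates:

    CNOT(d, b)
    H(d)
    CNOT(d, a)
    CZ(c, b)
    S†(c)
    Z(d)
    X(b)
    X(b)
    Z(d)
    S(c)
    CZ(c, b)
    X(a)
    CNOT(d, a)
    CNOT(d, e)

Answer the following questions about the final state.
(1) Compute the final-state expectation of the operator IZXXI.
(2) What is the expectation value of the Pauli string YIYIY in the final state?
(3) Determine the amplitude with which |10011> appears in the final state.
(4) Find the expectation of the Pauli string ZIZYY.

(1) The expectation value of IZXXI is 0.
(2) In the final state, YIYIY has expectation 0.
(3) The final state's coefficient on |10011> equals sqrt(2)/2.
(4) In the final state, ZIZYY has expectation 1.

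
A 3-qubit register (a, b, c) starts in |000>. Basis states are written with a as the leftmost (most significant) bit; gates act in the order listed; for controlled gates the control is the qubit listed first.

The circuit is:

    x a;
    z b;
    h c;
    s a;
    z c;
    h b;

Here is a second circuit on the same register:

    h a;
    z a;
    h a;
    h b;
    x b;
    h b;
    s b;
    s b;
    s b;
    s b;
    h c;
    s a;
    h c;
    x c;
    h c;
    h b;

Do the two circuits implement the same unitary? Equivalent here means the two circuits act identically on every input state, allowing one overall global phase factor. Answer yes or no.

Yes: on every input state the two circuits agree up to one overall phase factor.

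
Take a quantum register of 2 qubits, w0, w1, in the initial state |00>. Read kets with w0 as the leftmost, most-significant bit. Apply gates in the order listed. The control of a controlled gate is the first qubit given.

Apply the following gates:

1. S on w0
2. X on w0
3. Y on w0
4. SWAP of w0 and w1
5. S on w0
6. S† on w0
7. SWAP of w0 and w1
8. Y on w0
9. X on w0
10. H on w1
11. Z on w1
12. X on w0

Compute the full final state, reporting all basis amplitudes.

The resulting statevector has amplitude 0 on |00>, 0 on |01>, sqrt(2)/2 on |10>, -sqrt(2)/2 on |11>. Key observation: steps 2-9 multiply out to the identity, so the circuit reduces to the remaining gates.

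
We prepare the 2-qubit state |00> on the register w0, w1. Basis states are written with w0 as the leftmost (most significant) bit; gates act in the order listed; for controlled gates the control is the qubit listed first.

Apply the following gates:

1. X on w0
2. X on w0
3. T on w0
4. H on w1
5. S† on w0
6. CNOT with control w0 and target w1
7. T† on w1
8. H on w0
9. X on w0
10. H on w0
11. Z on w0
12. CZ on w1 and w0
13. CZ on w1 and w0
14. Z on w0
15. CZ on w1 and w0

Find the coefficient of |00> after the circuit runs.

The amplitude on |00> is sqrt(2)/2.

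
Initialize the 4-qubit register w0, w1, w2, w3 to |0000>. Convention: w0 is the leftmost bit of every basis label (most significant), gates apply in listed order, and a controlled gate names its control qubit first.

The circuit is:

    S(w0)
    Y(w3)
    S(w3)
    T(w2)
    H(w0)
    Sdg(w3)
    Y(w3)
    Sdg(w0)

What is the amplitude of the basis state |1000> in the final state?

|1000> carries amplitude -sqrt(2)*I/2 in the final state.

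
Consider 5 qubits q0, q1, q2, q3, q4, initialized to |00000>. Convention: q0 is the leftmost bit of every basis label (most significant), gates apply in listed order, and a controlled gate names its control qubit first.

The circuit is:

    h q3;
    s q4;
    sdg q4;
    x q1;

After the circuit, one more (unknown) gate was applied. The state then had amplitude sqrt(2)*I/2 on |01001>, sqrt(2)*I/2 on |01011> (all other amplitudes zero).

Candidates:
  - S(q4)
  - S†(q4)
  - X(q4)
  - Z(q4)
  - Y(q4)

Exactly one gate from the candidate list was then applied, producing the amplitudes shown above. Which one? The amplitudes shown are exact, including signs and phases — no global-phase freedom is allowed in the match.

The applied gate was Y(q4). Key observation: gates 2-3 undo each other exactly, leaving only the rest of the circuit to track.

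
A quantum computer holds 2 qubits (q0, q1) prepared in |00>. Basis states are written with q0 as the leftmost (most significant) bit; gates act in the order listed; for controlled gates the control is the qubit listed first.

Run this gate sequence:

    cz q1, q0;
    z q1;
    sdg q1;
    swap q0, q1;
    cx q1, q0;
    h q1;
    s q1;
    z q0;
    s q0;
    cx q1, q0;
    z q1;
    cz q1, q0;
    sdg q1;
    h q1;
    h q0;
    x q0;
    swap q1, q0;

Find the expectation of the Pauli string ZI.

The expectation value of ZI is 0.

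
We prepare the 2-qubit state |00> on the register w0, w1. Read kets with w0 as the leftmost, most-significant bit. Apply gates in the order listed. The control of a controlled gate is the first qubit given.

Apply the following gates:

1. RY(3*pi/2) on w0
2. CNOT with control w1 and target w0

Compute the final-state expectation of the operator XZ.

In the final state, XZ has expectation -1.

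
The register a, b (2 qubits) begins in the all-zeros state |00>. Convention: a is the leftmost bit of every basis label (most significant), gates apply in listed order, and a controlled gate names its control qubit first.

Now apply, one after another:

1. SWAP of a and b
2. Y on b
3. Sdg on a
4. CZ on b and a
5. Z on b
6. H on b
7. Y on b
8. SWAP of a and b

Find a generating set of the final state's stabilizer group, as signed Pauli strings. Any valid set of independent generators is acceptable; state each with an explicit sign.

The final state is stabilized by the group generated by +XI, +IZ; other independent generating sets are equally valid.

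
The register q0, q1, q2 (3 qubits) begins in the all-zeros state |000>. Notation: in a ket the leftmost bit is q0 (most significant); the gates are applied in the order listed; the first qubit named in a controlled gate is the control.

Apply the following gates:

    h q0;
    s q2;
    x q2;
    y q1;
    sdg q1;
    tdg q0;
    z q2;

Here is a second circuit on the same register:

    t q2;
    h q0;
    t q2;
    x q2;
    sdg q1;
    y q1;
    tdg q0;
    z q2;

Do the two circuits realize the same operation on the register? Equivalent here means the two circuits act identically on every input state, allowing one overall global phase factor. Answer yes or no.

No, they are not equivalent — no single phase factor reconciles the two unitaries.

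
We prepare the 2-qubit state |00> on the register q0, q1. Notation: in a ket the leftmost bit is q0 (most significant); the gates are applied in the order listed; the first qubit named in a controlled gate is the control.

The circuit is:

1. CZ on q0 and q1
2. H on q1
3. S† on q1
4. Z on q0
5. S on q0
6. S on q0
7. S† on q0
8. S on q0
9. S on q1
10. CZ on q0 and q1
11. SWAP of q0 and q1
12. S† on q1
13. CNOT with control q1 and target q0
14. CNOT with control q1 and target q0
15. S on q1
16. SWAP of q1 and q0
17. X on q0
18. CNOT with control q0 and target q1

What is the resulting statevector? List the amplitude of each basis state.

The final amplitudes are 0 on |00>, 0 on |01>, sqrt(2)/2 on |10>, sqrt(2)/2 on |11>. Key observation: the block from step 12 through step 15 cancels to the identity and can be dropped.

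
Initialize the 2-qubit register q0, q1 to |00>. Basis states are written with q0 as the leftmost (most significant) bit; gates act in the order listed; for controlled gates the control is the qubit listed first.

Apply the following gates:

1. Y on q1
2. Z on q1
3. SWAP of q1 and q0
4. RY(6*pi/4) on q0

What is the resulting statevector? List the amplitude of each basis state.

The resulting statevector has amplitude sqrt(2)*I/2 on |00>, 0 on |01>, sqrt(2)*I/2 on |10>, 0 on |11>.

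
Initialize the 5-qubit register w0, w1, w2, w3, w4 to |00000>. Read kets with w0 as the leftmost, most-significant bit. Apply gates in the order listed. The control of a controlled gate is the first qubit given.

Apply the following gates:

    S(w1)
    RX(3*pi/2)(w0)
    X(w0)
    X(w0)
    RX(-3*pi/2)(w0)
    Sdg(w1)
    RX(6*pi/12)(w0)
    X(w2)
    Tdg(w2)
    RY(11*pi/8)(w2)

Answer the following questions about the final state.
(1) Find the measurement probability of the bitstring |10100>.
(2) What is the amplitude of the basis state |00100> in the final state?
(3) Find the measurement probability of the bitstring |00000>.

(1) Outcome |10100> occurs with probability 1/4 - sqrt(2 - sqrt(2))/8. Key observation: the block from step 1 through step 6 cancels to the identity and can be dropped.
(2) The final state's coefficient on |00100> equals sqrt(2)*exp(3*I*pi/4)*cos(5*pi/16)/2.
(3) The probability of measuring |00000> is sqrt(2 - sqrt(2))/8 + 1/4.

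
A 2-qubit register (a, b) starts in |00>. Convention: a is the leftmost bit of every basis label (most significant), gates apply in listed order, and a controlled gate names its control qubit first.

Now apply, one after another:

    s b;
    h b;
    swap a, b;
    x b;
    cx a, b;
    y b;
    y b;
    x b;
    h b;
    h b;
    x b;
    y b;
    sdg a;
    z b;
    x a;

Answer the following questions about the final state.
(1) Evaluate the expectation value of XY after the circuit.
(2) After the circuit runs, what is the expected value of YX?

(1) In the final state, XY has expectation -1. Key observation: gates 7-12 undo each other exactly, leaving only the rest of the circuit to track.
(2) The expectation value of YX is 1.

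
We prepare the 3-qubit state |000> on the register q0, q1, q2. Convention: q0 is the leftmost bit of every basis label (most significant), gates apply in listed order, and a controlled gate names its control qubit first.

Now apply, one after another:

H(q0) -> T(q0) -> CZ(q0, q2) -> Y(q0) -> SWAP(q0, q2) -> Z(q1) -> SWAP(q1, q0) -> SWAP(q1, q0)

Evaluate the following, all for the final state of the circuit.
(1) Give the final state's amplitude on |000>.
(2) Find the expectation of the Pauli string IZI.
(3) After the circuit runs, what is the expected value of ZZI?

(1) |000> carries amplitude -sqrt(2)*exp(3*I*pi/4)/2 in the final state.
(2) The expectation value of IZI is 1.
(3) The observable ZZI averages to 1.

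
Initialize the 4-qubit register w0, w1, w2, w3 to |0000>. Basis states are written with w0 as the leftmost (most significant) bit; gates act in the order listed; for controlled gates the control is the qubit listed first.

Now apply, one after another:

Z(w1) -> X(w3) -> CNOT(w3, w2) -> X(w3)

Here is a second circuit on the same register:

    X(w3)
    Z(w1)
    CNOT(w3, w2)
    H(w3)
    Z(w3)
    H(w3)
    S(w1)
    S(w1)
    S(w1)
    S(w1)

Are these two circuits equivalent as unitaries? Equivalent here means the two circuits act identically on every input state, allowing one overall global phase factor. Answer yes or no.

Yes — the two circuits implement the same unitary up to a global phase.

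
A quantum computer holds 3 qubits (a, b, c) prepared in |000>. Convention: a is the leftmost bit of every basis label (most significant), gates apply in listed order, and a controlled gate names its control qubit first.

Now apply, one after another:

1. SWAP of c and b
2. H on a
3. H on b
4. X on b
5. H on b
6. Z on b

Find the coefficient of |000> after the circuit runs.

|000> carries amplitude sqrt(2)/2 in the final state. Key observation: the block from step 3 through step 6 cancels to the identity and can be dropped.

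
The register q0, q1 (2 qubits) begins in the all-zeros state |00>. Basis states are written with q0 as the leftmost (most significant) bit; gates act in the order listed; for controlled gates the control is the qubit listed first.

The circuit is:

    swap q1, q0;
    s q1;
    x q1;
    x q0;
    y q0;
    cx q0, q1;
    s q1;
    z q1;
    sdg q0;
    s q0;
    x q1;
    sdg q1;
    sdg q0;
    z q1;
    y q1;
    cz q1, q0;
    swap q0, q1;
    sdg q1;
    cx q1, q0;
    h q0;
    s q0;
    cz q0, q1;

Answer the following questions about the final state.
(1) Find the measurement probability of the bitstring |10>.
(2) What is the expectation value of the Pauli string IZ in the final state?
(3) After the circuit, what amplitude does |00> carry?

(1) Outcome |10> occurs with probability 1/2.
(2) The expectation value of IZ is 1.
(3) |00> carries amplitude -sqrt(2)*I/2 in the final state.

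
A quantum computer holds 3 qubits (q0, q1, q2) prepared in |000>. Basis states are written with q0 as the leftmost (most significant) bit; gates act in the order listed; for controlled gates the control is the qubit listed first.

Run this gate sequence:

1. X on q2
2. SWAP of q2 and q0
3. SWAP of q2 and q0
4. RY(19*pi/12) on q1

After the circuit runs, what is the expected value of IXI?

In the final state, IXI has expectation -sqrt(6)/4 - sqrt(2)/4. Key observation: gates 2-3 undo each other exactly, leaving only the rest of the circuit to track.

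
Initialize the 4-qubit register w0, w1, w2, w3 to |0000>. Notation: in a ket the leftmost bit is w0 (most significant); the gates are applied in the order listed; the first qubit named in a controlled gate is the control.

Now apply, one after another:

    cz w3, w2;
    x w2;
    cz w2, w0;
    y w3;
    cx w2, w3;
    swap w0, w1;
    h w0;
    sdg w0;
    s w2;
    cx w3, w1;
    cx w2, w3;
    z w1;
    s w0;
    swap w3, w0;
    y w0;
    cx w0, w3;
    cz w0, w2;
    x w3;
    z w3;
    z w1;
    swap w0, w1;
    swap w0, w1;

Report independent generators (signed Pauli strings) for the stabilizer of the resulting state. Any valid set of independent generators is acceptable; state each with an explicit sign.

The stabilizer group can be generated by -IIIX, +ZIII, +IZII, -IIZI, among other valid generating sets.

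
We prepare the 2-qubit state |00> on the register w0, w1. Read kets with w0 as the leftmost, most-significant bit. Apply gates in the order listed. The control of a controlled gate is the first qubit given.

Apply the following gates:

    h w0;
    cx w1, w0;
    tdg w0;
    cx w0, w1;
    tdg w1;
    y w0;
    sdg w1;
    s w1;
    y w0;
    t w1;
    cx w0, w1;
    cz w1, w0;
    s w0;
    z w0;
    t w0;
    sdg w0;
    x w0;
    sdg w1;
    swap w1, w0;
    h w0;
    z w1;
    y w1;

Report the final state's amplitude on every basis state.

The final amplitudes are I/2 on |00>, -I/2 on |01>, I/2 on |10>, -I/2 on |11>. Key observation: the block from step 4 through step 11 cancels to the identity and can be dropped.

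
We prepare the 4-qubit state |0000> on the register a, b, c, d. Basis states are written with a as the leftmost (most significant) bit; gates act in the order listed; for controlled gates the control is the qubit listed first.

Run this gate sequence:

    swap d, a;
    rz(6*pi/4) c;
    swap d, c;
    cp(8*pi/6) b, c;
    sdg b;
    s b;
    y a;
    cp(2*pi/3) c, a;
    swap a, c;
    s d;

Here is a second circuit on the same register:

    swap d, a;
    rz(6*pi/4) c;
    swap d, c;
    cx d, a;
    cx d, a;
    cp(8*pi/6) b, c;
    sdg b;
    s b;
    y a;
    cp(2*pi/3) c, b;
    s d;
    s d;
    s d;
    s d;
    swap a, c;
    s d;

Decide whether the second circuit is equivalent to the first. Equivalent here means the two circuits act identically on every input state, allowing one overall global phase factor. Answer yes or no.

No: there is an input state on which the two circuits produce genuinely different outputs (not merely differing by a phase).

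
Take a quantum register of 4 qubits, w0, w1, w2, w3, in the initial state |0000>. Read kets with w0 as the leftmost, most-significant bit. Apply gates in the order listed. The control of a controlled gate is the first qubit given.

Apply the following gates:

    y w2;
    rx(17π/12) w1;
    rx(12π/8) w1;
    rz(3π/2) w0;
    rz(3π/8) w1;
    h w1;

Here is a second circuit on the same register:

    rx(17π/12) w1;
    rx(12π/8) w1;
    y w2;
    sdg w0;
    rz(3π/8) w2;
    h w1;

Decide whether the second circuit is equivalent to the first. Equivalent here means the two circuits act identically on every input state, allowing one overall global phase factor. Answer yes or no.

No: there is an input state on which the two circuits produce genuinely different outputs (not merely differing by a phase).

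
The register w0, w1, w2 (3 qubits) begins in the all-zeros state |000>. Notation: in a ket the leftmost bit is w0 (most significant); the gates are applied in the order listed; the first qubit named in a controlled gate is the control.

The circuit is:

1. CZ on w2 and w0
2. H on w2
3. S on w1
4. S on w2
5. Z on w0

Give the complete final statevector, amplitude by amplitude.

The final amplitudes are sqrt(2)/2 on |000>, sqrt(2)*I/2 on |001>, and 0 on every other basis state.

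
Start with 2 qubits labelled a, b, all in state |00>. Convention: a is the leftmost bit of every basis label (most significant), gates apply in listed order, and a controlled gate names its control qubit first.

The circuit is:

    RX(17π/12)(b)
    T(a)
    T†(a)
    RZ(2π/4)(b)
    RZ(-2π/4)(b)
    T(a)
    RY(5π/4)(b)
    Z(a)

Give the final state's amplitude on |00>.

|00> carries amplitude (1 - I)*(-2 + sqrt(2)*I + sqrt(6)*I)/8 in the final state. Key observation: steps 3-6 multiply out to the identity, so the circuit reduces to the remaining gates.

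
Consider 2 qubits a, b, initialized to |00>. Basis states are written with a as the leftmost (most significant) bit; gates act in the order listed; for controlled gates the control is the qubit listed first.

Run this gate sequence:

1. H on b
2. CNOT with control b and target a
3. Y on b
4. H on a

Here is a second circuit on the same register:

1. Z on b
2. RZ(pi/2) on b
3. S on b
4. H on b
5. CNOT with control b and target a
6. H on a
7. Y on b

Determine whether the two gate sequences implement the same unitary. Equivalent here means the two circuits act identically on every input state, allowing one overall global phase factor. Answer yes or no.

Yes — the two circuits implement the same unitary up to a global phase.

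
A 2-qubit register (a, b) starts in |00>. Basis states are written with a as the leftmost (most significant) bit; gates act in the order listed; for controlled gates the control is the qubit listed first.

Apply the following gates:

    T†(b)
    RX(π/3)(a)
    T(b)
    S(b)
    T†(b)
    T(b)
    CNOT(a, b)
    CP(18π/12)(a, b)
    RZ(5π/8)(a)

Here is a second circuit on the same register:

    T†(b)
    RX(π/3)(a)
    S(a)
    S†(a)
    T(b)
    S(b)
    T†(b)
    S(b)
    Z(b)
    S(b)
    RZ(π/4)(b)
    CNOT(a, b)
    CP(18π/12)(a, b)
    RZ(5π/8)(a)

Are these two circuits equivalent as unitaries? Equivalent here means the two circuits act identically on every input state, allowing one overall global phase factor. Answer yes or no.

Yes — the two circuits implement the same unitary up to a global phase.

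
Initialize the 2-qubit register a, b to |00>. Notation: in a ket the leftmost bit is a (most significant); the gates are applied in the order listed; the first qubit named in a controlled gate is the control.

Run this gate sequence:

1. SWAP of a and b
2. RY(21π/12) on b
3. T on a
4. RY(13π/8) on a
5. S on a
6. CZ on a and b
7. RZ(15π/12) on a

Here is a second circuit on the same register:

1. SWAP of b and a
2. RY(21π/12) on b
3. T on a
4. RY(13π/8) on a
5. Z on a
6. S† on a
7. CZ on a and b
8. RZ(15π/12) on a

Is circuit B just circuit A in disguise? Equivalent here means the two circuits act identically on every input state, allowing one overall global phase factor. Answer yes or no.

Yes — the two circuits implement the same unitary up to a global phase.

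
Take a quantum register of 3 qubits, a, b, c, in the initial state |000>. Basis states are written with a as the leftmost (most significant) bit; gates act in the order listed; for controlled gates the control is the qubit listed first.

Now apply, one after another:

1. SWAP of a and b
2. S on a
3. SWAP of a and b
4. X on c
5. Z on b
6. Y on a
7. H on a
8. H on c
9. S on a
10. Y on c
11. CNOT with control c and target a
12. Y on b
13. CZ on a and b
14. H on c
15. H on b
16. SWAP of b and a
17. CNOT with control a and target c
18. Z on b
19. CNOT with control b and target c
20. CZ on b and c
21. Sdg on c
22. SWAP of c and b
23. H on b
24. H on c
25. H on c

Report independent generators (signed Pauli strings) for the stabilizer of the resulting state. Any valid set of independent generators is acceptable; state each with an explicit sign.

One valid set of independent stabilizer generators is -XZX, -IXY, +ZZZ (any independent generating set of the same group is equally correct).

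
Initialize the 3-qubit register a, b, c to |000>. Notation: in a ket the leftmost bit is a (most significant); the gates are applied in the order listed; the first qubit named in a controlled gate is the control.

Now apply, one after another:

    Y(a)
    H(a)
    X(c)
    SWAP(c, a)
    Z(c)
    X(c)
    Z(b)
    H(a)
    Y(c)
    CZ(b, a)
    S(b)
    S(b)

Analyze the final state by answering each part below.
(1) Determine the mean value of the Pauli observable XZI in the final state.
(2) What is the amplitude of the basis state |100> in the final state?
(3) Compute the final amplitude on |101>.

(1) In the final state, XZI has expectation -1.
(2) The amplitude on |100> is -1/2.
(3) The amplitude on |101> is 1/2.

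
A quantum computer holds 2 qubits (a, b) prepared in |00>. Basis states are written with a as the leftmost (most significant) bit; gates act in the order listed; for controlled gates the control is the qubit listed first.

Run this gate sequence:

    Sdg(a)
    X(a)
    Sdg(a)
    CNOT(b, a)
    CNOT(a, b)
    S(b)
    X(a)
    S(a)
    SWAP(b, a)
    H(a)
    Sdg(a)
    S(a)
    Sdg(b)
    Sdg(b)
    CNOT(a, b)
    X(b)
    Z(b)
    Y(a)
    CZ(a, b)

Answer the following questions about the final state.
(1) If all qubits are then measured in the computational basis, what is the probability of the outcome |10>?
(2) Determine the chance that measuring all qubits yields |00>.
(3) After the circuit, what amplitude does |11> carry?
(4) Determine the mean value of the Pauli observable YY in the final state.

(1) Outcome |10> occurs with probability 0.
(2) Outcome |00> occurs with probability 1/2.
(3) |11> carries amplitude sqrt(2)*I/2 in the final state.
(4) In the final state, YY has expectation -1.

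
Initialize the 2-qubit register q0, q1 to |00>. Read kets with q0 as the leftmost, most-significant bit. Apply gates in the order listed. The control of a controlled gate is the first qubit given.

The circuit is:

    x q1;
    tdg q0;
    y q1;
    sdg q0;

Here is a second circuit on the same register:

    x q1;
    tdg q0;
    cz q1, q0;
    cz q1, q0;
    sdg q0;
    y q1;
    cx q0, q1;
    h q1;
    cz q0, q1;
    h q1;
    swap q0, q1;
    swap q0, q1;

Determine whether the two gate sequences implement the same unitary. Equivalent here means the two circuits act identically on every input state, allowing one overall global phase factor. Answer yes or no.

Yes: on every input state the two circuits agree up to one overall phase factor.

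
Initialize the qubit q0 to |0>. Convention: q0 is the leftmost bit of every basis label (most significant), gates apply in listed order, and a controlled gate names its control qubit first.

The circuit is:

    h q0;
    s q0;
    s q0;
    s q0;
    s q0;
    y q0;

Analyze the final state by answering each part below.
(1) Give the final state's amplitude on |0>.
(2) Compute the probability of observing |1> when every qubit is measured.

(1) |0> carries amplitude -sqrt(2)*I/2 in the final state.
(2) A full measurement returns |1> with probability 1/2.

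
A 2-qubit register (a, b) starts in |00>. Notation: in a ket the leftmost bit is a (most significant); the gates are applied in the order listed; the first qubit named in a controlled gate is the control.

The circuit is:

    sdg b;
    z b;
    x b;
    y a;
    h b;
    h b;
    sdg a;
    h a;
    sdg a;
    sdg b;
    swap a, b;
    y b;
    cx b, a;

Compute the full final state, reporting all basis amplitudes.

The final amplitudes are 0 on |00>, sqrt(2)/2 on |01>, -sqrt(2)*I/2 on |10>, 0 on |11>.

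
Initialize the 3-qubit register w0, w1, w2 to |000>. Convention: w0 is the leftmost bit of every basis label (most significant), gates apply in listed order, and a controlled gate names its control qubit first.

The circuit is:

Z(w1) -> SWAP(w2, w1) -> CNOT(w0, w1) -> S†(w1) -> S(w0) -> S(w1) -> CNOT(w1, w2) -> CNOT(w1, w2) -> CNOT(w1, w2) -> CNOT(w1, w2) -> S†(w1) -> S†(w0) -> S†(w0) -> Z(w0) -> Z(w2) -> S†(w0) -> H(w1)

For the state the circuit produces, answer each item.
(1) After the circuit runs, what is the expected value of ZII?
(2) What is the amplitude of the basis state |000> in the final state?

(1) The observable ZII averages to 1. Key observation: the block from step 5 through step 12 cancels to the identity and can be dropped.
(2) |000> carries amplitude sqrt(2)/2 in the final state.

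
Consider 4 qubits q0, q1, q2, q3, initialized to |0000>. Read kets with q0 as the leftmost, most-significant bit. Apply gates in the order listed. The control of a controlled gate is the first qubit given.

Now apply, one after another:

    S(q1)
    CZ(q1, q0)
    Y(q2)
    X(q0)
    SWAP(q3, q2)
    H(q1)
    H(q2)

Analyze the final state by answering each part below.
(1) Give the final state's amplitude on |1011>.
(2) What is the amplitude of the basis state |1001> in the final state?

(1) |1011> carries amplitude I/2 in the final state.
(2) The final state's coefficient on |1001> equals I/2.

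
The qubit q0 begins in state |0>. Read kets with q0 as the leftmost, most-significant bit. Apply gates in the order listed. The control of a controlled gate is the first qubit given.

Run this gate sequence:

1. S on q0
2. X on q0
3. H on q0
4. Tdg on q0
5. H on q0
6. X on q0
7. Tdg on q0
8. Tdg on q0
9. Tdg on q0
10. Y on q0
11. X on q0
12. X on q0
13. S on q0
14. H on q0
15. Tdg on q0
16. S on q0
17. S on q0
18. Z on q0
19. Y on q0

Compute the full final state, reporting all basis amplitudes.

The final amplitudes are -1/2 on |0>, sqrt(2)*(1 - I)*(1 - (1 + I)*exp(I*pi/4))/4 on |1>.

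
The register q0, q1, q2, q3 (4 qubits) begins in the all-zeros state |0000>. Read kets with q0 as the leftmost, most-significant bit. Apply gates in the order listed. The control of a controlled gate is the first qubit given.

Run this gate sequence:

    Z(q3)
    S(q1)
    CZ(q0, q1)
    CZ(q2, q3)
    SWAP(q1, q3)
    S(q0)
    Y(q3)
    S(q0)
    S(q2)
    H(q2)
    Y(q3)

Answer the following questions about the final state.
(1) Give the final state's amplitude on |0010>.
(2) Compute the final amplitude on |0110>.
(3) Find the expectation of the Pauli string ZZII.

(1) The final state's coefficient on |0010> equals sqrt(2)/2.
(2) The final state's coefficient on |0110> equals 0.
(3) The expectation value of ZZII is 1.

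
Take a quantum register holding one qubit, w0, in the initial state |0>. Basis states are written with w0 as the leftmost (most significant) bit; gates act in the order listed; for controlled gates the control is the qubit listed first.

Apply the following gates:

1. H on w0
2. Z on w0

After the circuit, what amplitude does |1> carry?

|1> carries amplitude -sqrt(2)/2 in the final state.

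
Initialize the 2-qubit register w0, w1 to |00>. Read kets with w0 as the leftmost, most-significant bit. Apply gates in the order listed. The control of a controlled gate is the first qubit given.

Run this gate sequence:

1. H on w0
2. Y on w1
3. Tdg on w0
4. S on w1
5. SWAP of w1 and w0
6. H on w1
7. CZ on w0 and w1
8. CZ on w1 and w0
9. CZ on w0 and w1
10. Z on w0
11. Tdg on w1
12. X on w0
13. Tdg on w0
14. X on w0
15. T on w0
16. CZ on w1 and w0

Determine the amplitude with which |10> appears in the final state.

|10> carries amplitude 1/2 + exp(I*pi/4)/2 in the final state.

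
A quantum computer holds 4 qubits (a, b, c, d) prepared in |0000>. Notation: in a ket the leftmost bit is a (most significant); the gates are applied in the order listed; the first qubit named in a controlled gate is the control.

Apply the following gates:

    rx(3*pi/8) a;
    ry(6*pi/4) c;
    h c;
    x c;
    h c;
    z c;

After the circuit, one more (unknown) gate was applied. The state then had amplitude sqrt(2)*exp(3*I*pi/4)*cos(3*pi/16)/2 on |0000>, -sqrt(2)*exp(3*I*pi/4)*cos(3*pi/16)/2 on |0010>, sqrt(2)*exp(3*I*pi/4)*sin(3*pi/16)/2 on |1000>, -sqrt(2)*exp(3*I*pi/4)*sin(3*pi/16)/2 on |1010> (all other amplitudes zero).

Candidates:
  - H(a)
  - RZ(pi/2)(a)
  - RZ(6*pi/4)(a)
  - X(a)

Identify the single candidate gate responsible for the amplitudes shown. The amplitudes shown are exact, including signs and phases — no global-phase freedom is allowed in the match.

The unique candidate consistent with the amplitudes is RZ(pi/2)(a).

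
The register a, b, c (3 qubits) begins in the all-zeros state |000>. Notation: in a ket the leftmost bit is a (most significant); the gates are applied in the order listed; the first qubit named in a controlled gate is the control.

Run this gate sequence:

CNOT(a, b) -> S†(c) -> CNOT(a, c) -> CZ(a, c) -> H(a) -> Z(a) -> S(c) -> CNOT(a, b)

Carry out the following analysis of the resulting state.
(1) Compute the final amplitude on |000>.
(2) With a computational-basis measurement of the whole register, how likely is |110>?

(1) |000> carries amplitude sqrt(2)/2 in the final state.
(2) The probability of measuring |110> is 1/2.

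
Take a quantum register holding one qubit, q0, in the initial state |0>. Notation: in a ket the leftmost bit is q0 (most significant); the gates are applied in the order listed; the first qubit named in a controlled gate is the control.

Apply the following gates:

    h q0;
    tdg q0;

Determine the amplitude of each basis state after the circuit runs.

The resulting statevector has amplitude sqrt(2)/2 on |0>, -sqrt(2)*exp(3*I*pi/4)/2 on |1>.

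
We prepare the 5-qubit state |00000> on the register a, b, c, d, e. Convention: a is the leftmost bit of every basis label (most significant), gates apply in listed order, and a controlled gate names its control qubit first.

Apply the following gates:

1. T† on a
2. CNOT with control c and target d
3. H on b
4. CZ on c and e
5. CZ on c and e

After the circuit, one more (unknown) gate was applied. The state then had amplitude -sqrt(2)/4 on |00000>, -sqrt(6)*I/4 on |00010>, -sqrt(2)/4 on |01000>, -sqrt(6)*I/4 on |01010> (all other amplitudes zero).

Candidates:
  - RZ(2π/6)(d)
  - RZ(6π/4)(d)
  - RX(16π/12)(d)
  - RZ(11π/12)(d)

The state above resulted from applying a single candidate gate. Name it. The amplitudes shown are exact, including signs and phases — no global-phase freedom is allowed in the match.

The applied gate was RX(16π/12)(d). Key observation: gates 4-5 undo each other exactly, leaving only the rest of the circuit to track.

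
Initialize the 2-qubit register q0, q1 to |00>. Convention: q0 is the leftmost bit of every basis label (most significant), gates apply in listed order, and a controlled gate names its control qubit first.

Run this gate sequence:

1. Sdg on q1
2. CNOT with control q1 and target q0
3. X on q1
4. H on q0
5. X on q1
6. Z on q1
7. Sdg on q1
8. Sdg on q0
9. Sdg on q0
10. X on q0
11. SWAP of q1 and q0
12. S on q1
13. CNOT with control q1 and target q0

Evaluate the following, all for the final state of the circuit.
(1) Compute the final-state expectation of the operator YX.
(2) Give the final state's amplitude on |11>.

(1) In the final state, YX has expectation -1.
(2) The amplitude on |11> is sqrt(2)*I/2.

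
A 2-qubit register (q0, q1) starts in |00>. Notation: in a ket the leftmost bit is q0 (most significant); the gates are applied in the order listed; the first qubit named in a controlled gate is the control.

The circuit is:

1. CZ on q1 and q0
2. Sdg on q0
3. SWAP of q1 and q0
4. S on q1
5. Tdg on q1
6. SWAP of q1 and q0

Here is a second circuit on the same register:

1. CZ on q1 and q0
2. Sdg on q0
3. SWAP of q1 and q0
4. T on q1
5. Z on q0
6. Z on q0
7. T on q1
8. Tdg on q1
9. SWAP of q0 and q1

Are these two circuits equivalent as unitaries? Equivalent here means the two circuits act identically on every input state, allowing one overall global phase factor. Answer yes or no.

Yes: on every input state the two circuits agree up to one overall phase factor.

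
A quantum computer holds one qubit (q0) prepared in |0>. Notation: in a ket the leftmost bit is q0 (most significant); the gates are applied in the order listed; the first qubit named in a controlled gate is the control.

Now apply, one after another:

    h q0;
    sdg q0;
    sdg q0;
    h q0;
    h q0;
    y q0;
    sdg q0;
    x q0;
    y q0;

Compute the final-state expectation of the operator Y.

The observable Y averages to 1.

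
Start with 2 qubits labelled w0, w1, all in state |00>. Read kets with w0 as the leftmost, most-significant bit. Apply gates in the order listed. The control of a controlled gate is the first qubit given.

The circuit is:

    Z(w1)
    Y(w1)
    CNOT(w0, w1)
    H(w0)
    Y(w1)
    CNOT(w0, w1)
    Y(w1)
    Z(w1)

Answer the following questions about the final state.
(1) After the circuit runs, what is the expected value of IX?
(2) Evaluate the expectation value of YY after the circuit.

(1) The expectation value of IX is 0.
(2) The expectation value of YY is 1.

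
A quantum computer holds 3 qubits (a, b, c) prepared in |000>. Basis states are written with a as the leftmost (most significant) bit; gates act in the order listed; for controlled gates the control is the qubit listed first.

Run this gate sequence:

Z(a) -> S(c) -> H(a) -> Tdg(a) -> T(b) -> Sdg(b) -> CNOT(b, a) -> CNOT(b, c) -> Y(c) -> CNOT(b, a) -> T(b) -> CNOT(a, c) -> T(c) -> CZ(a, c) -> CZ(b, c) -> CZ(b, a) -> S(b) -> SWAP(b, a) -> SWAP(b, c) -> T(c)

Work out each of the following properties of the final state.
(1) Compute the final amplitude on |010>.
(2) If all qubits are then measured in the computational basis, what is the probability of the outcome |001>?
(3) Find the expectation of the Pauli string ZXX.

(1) The final state's coefficient on |010> equals sqrt(2)*exp(3*I*pi/4)/2.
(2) Outcome |001> occurs with probability 1/2.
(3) The expectation value of ZXX is sqrt(2)/2.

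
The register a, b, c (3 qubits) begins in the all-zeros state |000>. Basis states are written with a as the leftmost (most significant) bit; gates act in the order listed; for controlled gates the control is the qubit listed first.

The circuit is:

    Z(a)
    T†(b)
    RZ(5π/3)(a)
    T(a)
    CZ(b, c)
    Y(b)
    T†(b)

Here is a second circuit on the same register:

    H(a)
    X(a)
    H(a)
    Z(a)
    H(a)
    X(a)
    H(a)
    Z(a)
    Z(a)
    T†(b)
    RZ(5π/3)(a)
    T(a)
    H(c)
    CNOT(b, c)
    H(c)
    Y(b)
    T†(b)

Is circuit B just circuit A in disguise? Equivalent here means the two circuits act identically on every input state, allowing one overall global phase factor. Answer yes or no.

Yes, they are equivalent — the unitaries differ by at most a global phase.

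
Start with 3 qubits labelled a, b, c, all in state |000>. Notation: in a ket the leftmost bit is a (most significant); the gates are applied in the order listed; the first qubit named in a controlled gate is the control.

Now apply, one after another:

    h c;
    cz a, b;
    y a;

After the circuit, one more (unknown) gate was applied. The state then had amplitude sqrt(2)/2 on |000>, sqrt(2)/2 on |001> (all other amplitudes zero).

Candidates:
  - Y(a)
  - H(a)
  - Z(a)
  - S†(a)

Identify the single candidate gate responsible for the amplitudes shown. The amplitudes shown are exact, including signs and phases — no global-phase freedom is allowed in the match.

The unique candidate consistent with the amplitudes is Y(a).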